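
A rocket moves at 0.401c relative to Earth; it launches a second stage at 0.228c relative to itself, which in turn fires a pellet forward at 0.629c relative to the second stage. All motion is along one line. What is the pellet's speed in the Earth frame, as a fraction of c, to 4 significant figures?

u ≈ 0.8846c

Compose boost 2: (0.228 + 0.401)/(1 + 0.228×0.401) = 0.6290/1.09143 = 0.576309
Compose boost 3: (0.629 + 0.576309)/(1 + 0.629×0.576309) = 1.20531/1.36250 = 0.8846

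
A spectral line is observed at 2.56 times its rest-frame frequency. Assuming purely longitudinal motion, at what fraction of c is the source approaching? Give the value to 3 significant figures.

β ≈ 0.735

f_obs/f_src = √((1+β)/(1−β)) = 2.56  ⇒  (1+β)/(1−β) = 6.5536
β = |1 − D²|/(1 + D²) = |1 − 6.5536|/(1 + 6.5536) = 0.735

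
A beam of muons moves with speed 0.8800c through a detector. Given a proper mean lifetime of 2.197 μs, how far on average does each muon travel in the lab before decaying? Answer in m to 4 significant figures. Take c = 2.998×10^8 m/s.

d ≈ 1220 m

γ = 1/√(1 − 0.8800²) = 2.10538
Dilated lifetime: Δt = γτ₀ = 2.10538 × 2.197 μs = 4.62552 μs
d = vΔt = 0.8800c × 4.62552 μs = 2.63824×10^8 m/s × 4.62552×10^-6 s = 1220 m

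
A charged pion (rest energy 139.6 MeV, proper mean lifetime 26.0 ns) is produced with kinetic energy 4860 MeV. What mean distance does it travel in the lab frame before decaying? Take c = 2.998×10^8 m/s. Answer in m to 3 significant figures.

d ≈ 279 m

γ = 1 + K/(m₀c²) = 1 + 4860/139.6 = 35.814
β = √(1 − 1/γ²) = 0.99961
Dilated lifetime: γτ₀ = 35.814 × 26.0 ns = 931.16 ns
d = βc·γτ₀ = 0.99961 × (2.998×10^8 m/s) × 9.3116×10^-7 s = 279 m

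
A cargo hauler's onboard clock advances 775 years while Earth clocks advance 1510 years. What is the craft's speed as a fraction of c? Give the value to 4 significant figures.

γ = Δt/τ₀ = 1510/775 = 1.94839
β = √(1 − 1/γ²) = √(1 − 1/1.94839²) = 0.8582

β ≈ 0.8582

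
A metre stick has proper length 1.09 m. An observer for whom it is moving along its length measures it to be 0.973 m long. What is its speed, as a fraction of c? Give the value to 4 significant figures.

β ≈ 0.4507

γ = L₀/L = 1.09/0.973 = 1.12025
β = √(1 − 1/γ²) = 0.4507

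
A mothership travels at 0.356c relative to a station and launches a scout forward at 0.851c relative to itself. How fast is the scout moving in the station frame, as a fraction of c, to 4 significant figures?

Compose boost 2: (0.851 + 0.356)/(1 + 0.851×0.356) = 1.207/1.30296 = 0.9264

u ≈ 0.9264c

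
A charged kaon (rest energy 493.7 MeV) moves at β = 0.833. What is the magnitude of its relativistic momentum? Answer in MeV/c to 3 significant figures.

p ≈ 743 MeV/c

γ = 1/√(1 − 0.833²) = 1.8074
p = γβm₀c = 1.8074 × 0.833 × 493.7 MeV/c = 743 MeV/c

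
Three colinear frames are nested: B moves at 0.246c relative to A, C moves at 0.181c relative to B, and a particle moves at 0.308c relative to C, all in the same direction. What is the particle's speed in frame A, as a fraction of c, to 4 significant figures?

u ≈ 0.6366c

Compose boost 2: (0.181 + 0.246)/(1 + 0.181×0.246) = 0.4270/1.04453 = 0.408798
Compose boost 3: (0.308 + 0.408798)/(1 + 0.308×0.408798) = 0.716798/1.12591 = 0.6366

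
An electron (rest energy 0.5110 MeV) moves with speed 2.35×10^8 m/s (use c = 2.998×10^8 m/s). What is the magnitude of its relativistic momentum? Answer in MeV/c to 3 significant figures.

p ≈ 0.645 MeV/c

β = v/c = 2.35×10^8 / 2.998×10^8 = 0.78386
γ = 1/√(1 − 0.78386²) = 1.6105
p = γβm₀c = 1.6105 × 0.78386 × 0.5110 MeV/c = 0.645 MeV/c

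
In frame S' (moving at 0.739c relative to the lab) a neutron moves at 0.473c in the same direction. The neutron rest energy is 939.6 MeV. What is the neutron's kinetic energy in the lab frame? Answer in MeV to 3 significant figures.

u_lab = (0.473 + 0.739)/(1 + 0.473×0.739) = 0.898079
γ = 1/√(1 − 0.898079²) = 2.2736
K = (γ − 1)m₀c² = (2.2736 − 1) × 939.6 = 1.2736 × 939.6 = 1200 MeV

K ≈ 1200 MeV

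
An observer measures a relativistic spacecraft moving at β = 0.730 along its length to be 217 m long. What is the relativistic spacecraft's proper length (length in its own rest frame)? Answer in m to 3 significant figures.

L₀ ≈ 318 m

γ = 1/√(1 − 0.730²) = 1.4632
L₀ = γL = 1.4632 × 217 = 318 m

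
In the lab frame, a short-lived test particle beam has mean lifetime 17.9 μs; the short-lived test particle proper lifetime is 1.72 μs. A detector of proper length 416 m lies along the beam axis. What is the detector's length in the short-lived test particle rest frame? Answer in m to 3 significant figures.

L ≈ 40.0 m

Time dilation ⇒ γ = Δt/τ₀ = 17.9/1.72 = 10.407
Length contraction: L = L₀/γ = 416/10.407 = 40.0 m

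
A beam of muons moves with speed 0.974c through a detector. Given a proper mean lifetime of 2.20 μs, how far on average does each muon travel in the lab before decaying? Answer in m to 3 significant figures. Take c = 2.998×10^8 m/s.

γ = 1/√(1 − 0.974²) = 4.4141
Dilated lifetime: Δt = γτ₀ = 4.4141 × 2.20 μs = 9.7110 μs
d = vΔt = 0.974c × 9.7110 μs = 2.9201×10^8 m/s × 9.7110×10^-6 s = 2840 m

d ≈ 2840 m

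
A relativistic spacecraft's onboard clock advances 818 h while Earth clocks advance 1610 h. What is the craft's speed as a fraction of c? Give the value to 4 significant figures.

γ = Δt/τ₀ = 1610/818 = 1.96822
β = √(1 − 1/γ²) = √(1 − 1/1.96822²) = 0.8613

β ≈ 0.8613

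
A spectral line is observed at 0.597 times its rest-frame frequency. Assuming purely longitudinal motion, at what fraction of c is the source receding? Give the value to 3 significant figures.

f_obs/f_src = √((1−β)/(1+β)) = 0.597  ⇒  (1−β)/(1+β) = 0.35641
β = |1 − D²|/(1 + D²) = |1 − 0.35641|/(1 + 0.35641) = 0.474

β ≈ 0.474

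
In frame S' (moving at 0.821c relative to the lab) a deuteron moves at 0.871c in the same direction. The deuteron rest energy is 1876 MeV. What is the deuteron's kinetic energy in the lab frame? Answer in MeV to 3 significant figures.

u_lab = (0.871 + 0.821)/(1 + 0.871×0.821) = 0.986537
γ = 1/√(1 − 0.986537²) = 6.1147
K = (γ − 1)m₀c² = (6.1147 − 1) × 1876 = 5.1147 × 1876 = 9600 MeV

K ≈ 9600 MeV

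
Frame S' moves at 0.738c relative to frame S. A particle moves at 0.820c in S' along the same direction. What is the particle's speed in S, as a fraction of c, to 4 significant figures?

u ≈ 0.9706c

Relativistic velocity addition: u = (u' + v)/(1 + u'v/c²)
= (0.820 + 0.738)/(1 + 0.820×0.738) = 1.558/1.60516 = 0.9706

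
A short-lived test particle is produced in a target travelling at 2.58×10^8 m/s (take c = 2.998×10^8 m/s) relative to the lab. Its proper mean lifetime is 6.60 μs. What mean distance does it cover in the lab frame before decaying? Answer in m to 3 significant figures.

d ≈ 3340 m

β = v/c = 2.58×10^8 / 2.998×10^8 = 0.86057
γ = 1/√(1 − 0.86057²) = 1.9634
Dilated lifetime: Δt = γτ₀ = 1.9634 × 6.60 μs = 12.958 μs
d = vΔt = 0.86057c × 12.958 μs = 2.5800×10^8 m/s × 1.2958×10^-5 s = 3340 m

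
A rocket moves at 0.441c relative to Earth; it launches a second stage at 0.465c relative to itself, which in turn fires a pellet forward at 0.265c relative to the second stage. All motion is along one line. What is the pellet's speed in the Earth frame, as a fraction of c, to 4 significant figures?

Compose boost 2: (0.465 + 0.441)/(1 + 0.465×0.441) = 0.9060/1.20507 = 0.751827
Compose boost 3: (0.265 + 0.751827)/(1 + 0.265×0.751827) = 1.01683/1.19923 = 0.8479

u ≈ 0.8479c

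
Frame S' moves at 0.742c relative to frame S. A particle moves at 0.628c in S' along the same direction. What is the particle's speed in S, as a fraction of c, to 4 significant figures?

Relativistic velocity addition: u = (u' + v)/(1 + u'v/c²)
= (0.628 + 0.742)/(1 + 0.628×0.742) = 1.370/1.46598 = 0.9345

u ≈ 0.9345c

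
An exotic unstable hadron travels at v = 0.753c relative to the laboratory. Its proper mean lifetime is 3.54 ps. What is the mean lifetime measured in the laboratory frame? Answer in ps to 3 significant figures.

Δt ≈ 5.38 ps

γ = 1/√(1 − 0.753²) = 1.5197
Time dilation: Δt = γτ₀ = 1.5197 × 3.54 ps = 5.38 ps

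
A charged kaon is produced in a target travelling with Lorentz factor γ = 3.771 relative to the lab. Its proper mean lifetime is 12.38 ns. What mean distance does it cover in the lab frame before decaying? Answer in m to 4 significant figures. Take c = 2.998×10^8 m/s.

d ≈ 13.50 m

β = √(1 − 1/γ²) = √(1 − 1/3.771²) = 0.964198
Dilated lifetime: Δt = γτ₀ = 3.771 × 12.38 ns = 46.6850 ns
d = vΔt = 0.964198c × 46.6850 ns = 2.89067×10^8 m/s × 4.66850×10^-8 s = 13.50 m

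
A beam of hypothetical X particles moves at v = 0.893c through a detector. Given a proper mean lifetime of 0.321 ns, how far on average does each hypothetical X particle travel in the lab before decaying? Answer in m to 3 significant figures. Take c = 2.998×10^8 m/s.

d ≈ 0.191 m

γ = 1/√(1 − 0.893²) = 2.2219
Dilated lifetime: Δt = γτ₀ = 2.2219 × 0.321 ns = 0.71324 ns
d = vΔt = 0.893c × 0.71324 ns = 2.6772×10^8 m/s × 7.1324×10^-10 s = 0.191 m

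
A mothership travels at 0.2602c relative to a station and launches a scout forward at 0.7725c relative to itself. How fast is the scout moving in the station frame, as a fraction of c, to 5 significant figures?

u ≈ 0.85986c

Compose boost 2: (0.7725 + 0.2602)/(1 + 0.7725×0.2602) = 1.0327/1.201005 = 0.85986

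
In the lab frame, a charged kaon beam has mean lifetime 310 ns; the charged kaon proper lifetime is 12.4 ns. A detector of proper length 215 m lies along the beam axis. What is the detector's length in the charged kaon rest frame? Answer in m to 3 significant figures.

L ≈ 8.60 m

Time dilation ⇒ γ = Δt/τ₀ = 310/12.4 = 25.000
Length contraction: L = L₀/γ = 215/25.000 = 8.60 m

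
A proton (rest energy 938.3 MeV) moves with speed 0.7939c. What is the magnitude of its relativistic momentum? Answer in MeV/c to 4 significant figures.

p ≈ 1225 MeV/c

γ = 1/√(1 − 0.7939²) = 1.64461
p = γβm₀c = 1.64461 × 0.7939 × 938.3 MeV/c = 1225 MeV/c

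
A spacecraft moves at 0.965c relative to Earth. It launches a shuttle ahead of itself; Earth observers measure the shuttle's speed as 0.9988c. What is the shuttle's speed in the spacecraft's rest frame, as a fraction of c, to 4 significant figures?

u' ≈ 0.9348c

Inverse velocity addition: u' = (u − v)/(1 − uv/c²)
= (0.9988 − 0.965)/(1 − 0.9988×0.965) = 0.03380/0.0361580 = 0.9348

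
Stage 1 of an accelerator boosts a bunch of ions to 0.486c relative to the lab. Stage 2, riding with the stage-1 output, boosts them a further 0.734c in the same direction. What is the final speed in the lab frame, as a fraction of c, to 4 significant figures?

u ≈ 0.8992c

Compose boost 2: (0.734 + 0.486)/(1 + 0.734×0.486) = 1.220/1.35672 = 0.8992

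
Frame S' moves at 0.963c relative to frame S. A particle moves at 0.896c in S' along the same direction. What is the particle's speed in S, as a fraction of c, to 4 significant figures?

u ≈ 0.9979c

Relativistic velocity addition: u = (u' + v)/(1 + u'v/c²)
= (0.896 + 0.963)/(1 + 0.896×0.963) = 1.859/1.86285 = 0.9979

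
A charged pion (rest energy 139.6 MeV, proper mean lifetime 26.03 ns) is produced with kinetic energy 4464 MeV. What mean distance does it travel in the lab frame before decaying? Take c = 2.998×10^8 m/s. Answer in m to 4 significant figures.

d ≈ 257.2 m

γ = 1 + K/(m₀c²) = 1 + 4464/139.6 = 32.9771
β = √(1 − 1/γ²) = 0.999540
Dilated lifetime: γτ₀ = 32.9771 × 26.03 ns = 858.393 ns
d = βc·γτ₀ = 0.999540 × (2.998×10^8 m/s) × 8.58393×10^-7 s = 257.2 m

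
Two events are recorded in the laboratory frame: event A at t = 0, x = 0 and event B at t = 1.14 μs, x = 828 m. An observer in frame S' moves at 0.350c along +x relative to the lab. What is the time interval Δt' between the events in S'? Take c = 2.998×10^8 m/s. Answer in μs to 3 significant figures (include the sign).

Δt' ≈ 0.185 μs

γ = 1/√(1 − 0.350²) = 1.0675
Δt' = γ(Δt − vΔx/c²) = 1.0675 × (1.14 μs − 0.350×828 m / (2.998×10^8 m/s))
= 1.0675 × (0.17336 μs) = 0.185 μs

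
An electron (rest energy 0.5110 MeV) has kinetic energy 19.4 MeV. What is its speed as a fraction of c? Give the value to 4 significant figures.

β ≈ 0.9997

γ = 1 + K/(m₀c²) = 1 + 19.4/0.5110 = 38.9648
β = √(1 − 1/γ²) = 0.9997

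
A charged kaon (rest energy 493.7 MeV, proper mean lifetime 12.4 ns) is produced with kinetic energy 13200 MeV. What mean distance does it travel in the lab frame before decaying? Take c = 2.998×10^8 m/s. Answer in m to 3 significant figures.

d ≈ 103 m

γ = 1 + K/(m₀c²) = 1 + 13200/493.7 = 27.737
β = √(1 − 1/γ²) = 0.99935
Dilated lifetime: γτ₀ = 27.737 × 12.4 ns = 343.94 ns
d = βc·γτ₀ = 0.99935 × (2.998×10^8 m/s) × 3.4394×10^-7 s = 103 m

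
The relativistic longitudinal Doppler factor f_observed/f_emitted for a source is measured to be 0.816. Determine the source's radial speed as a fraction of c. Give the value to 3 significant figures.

f_obs/f_src = √((1−β)/(1+β)) = 0.816  ⇒  (1−β)/(1+β) = 0.66586
β = |1 − D²|/(1 + D²) = |1 − 0.66586|/(1 + 0.66586) = 0.201

β ≈ 0.201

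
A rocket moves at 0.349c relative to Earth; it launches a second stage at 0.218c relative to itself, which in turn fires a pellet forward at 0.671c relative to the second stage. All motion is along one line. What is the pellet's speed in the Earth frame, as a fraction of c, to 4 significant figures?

Compose boost 2: (0.218 + 0.349)/(1 + 0.218×0.349) = 0.5670/1.07608 = 0.526912
Compose boost 3: (0.671 + 0.526912)/(1 + 0.671×0.526912) = 1.19791/1.35356 = 0.8850

u ≈ 0.8850c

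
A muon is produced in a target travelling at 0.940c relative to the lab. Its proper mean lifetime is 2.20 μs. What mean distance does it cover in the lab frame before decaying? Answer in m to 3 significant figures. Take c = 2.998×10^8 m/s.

γ = 1/√(1 − 0.940²) = 2.9311
Dilated lifetime: Δt = γτ₀ = 2.9311 × 2.20 μs = 6.4483 μs
d = vΔt = 0.940c × 6.4483 μs = 2.8181×10^8 m/s × 6.4483×10^-6 s = 1820 m

d ≈ 1820 m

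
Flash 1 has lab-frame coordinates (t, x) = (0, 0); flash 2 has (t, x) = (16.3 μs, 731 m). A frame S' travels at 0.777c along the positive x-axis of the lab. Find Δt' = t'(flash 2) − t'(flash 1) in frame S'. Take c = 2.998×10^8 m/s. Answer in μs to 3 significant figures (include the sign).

γ = 1/√(1 − 0.777²) = 1.5886
Δt' = γ(Δt − vΔx/c²) = 1.5886 × (16.3 μs − 0.777×731 m / (2.998×10^8 m/s))
= 1.5886 × (14.405 μs) = 22.9 μs

Δt' ≈ 22.9 μs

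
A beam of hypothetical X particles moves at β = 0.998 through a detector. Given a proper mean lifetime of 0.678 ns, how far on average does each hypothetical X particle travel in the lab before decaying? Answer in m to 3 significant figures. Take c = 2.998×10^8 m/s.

d ≈ 3.21 m

γ = 1/√(1 − 0.998²) = 15.819
Dilated lifetime: Δt = γτ₀ = 15.819 × 0.678 ns = 10.725 ns
d = vΔt = 0.998c × 10.725 ns = 2.9920×10^8 m/s × 1.0725×10^-8 s = 3.21 m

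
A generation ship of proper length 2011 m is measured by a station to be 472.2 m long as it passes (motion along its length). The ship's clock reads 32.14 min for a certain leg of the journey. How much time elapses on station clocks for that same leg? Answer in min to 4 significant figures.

Length contraction ⇒ γ = L₀/L = 2011/472.2 = 4.25879
Time dilation: Δt = γτ₀ = 4.25879 × 32.14 min = 136.9 min

Δt ≈ 136.9 min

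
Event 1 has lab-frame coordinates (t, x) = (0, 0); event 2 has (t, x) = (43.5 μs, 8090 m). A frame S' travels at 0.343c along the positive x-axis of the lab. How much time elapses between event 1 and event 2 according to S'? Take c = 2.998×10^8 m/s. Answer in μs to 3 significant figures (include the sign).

γ = 1/√(1 − 0.343²) = 1.0646
Δt' = γ(Δt − vΔx/c²) = 1.0646 × (43.5 μs − 0.343×8090 m / (2.998×10^8 m/s))
= 1.0646 × (34.244 μs) = 36.5 μs

Δt' ≈ 36.5 μs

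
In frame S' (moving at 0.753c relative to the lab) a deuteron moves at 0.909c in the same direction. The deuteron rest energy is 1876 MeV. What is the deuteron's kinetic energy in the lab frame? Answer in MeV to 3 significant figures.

K ≈ 9650 MeV

u_lab = (0.909 + 0.753)/(1 + 0.909×0.753) = 0.986656
γ = 1/√(1 − 0.986656²) = 6.1419
K = (γ − 1)m₀c² = (6.1419 − 1) × 1876 = 5.1419 × 1876 = 9650 MeV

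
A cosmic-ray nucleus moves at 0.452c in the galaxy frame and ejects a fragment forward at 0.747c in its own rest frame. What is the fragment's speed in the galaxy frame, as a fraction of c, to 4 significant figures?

u ≈ 0.8964c

Compose boost 2: (0.747 + 0.452)/(1 + 0.747×0.452) = 1.199/1.33764 = 0.8964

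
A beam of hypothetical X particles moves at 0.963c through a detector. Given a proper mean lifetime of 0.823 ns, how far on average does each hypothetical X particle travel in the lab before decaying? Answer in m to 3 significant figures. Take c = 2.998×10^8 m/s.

γ = 1/√(1 − 0.963²) = 3.7106
Dilated lifetime: Δt = γτ₀ = 3.7106 × 0.823 ns = 3.0538 ns
d = vΔt = 0.963c × 3.0538 ns = 2.8871×10^8 m/s × 3.0538×10^-9 s = 0.882 m

d ≈ 0.882 m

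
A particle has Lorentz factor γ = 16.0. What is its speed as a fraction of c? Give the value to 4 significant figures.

β ≈ 0.9980

β = √(1 − 1/γ²) = √(1 − 1/16.0²) = √(0.996094) = 0.9980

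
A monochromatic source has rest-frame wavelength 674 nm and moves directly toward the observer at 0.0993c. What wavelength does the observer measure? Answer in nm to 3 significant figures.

Relativistic Doppler: λ_obs = λ_src √((1−β)/(1+β))
= 674 × √(0.90070/1.0993) = 674 × 0.90517 = 610 nm

λ_obs ≈ 610 nm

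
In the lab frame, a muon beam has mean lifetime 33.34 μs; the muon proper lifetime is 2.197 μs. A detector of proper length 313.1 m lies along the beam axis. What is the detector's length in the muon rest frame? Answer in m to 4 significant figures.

L ≈ 20.63 m

Time dilation ⇒ γ = Δt/τ₀ = 33.34/2.197 = 15.1752
Length contraction: L = L₀/γ = 313.1/15.1752 = 20.63 m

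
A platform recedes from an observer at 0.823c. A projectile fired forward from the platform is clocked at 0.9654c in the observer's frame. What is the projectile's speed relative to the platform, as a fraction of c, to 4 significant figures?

u' ≈ 0.6930c

Inverse velocity addition: u' = (u − v)/(1 − uv/c²)
= (0.9654 − 0.823)/(1 − 0.9654×0.823) = 0.1424/0.205476 = 0.6930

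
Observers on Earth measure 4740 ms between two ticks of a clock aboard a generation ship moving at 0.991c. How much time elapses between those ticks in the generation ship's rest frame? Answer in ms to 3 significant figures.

τ₀ ≈ 635 ms

γ = 1/√(1 − 0.991²) = 7.4704
Proper time: τ₀ = Δt/γ = 4740/7.4704 = 635 ms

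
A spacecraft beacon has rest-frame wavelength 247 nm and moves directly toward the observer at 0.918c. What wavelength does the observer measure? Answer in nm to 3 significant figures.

Relativistic Doppler: λ_obs = λ_src √((1−β)/(1+β))
= 247 × √(0.082000/1.9180) = 247 × 0.20677 = 51.1 nm

λ_obs ≈ 51.1 nm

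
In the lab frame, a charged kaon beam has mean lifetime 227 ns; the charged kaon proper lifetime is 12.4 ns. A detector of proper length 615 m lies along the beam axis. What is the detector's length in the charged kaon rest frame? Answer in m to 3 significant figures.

Time dilation ⇒ γ = Δt/τ₀ = 227/12.4 = 18.306
Length contraction: L = L₀/γ = 615/18.306 = 33.6 m

L ≈ 33.6 m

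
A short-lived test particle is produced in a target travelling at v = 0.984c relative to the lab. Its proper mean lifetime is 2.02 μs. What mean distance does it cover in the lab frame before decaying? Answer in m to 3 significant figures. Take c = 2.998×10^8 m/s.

γ = 1/√(1 − 0.984²) = 5.6127
Dilated lifetime: Δt = γτ₀ = 5.6127 × 2.02 μs = 11.338 μs
d = vΔt = 0.984c × 11.338 μs = 2.9500×10^8 m/s × 1.1338×10^-5 s = 3340 m

d ≈ 3340 m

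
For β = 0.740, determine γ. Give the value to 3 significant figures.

γ = 1/√(1 − β²) = 1/√(1 − 0.740²) = 1/√(0.45240) = 1.49

γ ≈ 1.49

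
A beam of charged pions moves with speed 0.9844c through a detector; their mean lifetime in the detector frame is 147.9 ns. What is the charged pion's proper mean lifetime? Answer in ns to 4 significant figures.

τ₀ ≈ 26.02 ns

γ = 1/√(1 − 0.9844²) = 5.68359
Proper time: τ₀ = Δt/γ = 147.9/5.68359 = 26.02 ns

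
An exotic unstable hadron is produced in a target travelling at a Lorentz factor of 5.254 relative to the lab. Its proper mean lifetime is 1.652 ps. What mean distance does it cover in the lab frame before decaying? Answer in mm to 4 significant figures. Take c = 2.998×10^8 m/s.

d ≈ 2.555 mm

β = √(1 − 1/γ²) = √(1 − 1/5.254²) = 0.981720
Dilated lifetime: Δt = γτ₀ = 5.254 × 1.652 ps = 8.67961 ps
d = vΔt = 0.981720c × 8.67961 ps = 2.94320×10^8 m/s × 8.67961×10^-12 s = 2.555 mm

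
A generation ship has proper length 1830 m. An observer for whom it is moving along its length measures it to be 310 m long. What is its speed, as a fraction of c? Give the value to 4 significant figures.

γ = L₀/L = 1830/310 = 5.90323
β = √(1 − 1/γ²) = 0.9855

β ≈ 0.9855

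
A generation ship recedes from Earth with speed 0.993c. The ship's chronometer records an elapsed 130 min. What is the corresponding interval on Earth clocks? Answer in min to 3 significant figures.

Δt ≈ 1100 min

γ = 1/√(1 − 0.993²) = 8.4664
Time dilation: Δt = γτ₀ = 8.4664 × 130 min = 1100 min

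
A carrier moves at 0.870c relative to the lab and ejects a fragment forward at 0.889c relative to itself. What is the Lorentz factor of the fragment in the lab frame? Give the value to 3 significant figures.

u_lab = (0.889 + 0.870)/(1 + 0.889×0.870) = 1.759/1.77343 = 0.991863
γ = 1/√(1 − 0.991863²) = 7.85

γ ≈ 7.85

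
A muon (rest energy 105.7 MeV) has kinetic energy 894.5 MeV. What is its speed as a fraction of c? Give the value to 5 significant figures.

γ = 1 + K/(m₀c²) = 1 + 894.5/105.7 = 9.462630
β = √(1 − 1/γ²) = 0.99440

β ≈ 0.99440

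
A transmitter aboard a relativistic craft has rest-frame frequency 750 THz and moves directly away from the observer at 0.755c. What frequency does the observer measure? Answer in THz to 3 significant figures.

Relativistic Doppler: f_obs = f_src √((1−β)/(1+β))
= 750 × √(0.24500/1.7550) = 750 × 0.37363 = 280 THz

f_obs ≈ 280 THz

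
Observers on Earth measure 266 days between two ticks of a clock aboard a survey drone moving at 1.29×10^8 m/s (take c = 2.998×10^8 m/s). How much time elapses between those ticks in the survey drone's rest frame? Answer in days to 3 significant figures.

τ₀ ≈ 240 days

β = v/c = 1.29×10^8 / 2.998×10^8 = 0.43029
γ = 1/√(1 − 0.43029²) = 1.1078
Proper time: τ₀ = Δt/γ = 266/1.1078 = 240 days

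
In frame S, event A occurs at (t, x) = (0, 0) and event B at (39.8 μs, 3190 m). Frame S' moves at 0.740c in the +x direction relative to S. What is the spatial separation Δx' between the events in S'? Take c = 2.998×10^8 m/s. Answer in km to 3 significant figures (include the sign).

Δx' ≈ -8.38 km

γ = 1/√(1 − 0.740²) = 1.4868
Δx' = γ(Δx − vΔt) = 1.4868 × (3190 m − 0.740×(2.998×10^8 m/s)×39.8×10^-6 s)
= 1.4868 × (-5639.7 m) = -8.38 km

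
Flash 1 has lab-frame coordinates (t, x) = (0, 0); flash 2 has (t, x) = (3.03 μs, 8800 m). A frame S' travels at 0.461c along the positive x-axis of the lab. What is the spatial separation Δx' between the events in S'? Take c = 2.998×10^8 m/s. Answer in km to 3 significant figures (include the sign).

Δx' ≈ 9.44 km

γ = 1/√(1 − 0.461²) = 1.1269
Δx' = γ(Δx − vΔt) = 1.1269 × (8800 m − 0.461×(2.998×10^8 m/s)×3.03×10^-6 s)
= 1.1269 × (8381.2 m) = 9.44 km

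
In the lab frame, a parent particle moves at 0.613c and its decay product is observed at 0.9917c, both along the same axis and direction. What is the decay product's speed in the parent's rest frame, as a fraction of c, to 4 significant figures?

Inverse velocity addition: u' = (u − v)/(1 − uv/c²)
= (0.9917 − 0.613)/(1 − 0.9917×0.613) = 0.3787/0.392088 = 0.9659

u' ≈ 0.9659c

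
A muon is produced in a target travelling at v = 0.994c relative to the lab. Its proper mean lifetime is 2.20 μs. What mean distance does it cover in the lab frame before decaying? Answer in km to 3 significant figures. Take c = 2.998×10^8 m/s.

d ≈ 5.99 km

γ = 1/√(1 − 0.994²) = 9.1424
Dilated lifetime: Δt = γτ₀ = 9.1424 × 2.20 μs = 20.113 μs
d = vΔt = 0.994c × 20.113 μs = 2.9800×10^8 m/s × 2.0113×10^-5 s = 5.99 km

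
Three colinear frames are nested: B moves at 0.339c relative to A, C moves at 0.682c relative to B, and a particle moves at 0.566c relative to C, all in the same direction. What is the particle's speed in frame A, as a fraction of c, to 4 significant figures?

Compose boost 2: (0.682 + 0.339)/(1 + 0.682×0.339) = 1.021/1.23120 = 0.829274
Compose boost 3: (0.566 + 0.829274)/(1 + 0.566×0.829274) = 1.39527/1.46937 = 0.9496

u ≈ 0.9496c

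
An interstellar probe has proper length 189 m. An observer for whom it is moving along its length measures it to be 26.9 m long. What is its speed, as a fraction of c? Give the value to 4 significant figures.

β ≈ 0.9898

γ = L₀/L = 189/26.9 = 7.02602
β = √(1 − 1/γ²) = 0.9898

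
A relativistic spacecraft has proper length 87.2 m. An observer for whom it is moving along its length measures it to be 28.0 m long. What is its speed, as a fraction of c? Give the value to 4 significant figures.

β ≈ 0.9470

γ = L₀/L = 87.2/28.0 = 3.11429
β = √(1 − 1/γ²) = 0.9470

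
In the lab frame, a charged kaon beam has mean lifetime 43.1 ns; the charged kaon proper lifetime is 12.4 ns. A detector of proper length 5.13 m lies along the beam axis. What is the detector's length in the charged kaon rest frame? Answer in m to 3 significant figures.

L ≈ 1.48 m

Time dilation ⇒ γ = Δt/τ₀ = 43.1/12.4 = 3.4758
Length contraction: L = L₀/γ = 5.13/3.4758 = 1.48 m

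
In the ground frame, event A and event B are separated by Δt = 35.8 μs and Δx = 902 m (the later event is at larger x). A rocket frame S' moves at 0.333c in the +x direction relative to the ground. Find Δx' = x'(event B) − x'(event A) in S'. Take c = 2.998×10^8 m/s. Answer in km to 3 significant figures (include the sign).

γ = 1/√(1 − 0.333²) = 1.0605
Δx' = γ(Δx − vΔt) = 1.0605 × (902 m − 0.333×(2.998×10^8 m/s)×35.8×10^-6 s)
= 1.0605 × (-2672.0 m) = -2.83 km

Δx' ≈ -2.83 km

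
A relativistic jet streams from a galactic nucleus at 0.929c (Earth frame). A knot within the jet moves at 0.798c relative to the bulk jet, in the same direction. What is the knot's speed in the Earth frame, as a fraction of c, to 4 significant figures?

u ≈ 0.9918c

Relativistic velocity addition: u = (u' + v)/(1 + u'v/c²)
= (0.798 + 0.929)/(1 + 0.798×0.929) = 1.727/1.74134 = 0.9918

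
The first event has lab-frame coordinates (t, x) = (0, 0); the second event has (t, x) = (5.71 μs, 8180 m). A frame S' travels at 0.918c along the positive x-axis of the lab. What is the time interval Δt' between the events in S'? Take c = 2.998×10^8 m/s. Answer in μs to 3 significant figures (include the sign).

Δt' ≈ -48.8 μs

γ = 1/√(1 − 0.918²) = 2.5216
Δt' = γ(Δt − vΔx/c²) = 2.5216 × (5.71 μs − 0.918×8180 m / (2.998×10^8 m/s))
= 2.5216 × (-19.337 μs) = -48.8 μs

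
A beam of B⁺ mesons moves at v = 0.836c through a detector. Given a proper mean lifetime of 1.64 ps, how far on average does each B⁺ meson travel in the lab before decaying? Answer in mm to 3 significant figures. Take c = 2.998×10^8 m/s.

γ = 1/√(1 − 0.836²) = 1.8224
Dilated lifetime: Δt = γτ₀ = 1.8224 × 1.64 ps = 2.9887 ps
d = vΔt = 0.836c × 2.9887 ps = 2.5063×10^8 m/s × 2.9887×10^-12 s = 0.749 mm

d ≈ 0.749 mm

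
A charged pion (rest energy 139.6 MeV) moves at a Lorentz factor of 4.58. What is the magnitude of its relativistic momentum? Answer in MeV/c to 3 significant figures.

β = √(1 − 1/γ²) = √(1 − 1/4.58²) = 0.97587
p = γβm₀c = 4.58 × 0.97587 × 139.6 MeV/c = 624 MeV/c

p ≈ 624 MeV/c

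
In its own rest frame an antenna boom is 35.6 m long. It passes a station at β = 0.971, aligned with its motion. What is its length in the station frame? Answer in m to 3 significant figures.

γ = 1/√(1 − 0.971²) = 4.1827
Length contraction: L = L₀/γ = 35.6/4.1827 = 8.51 m

L ≈ 8.51 m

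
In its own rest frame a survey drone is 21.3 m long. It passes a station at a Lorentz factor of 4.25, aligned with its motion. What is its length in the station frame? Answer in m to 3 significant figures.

L ≈ 5.01 m

γ = 4.25 (given)
Length contraction: L = L₀/γ = 21.3/4.25 = 5.01 m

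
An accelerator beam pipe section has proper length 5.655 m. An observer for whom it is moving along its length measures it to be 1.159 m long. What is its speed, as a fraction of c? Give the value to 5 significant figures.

γ = L₀/L = 5.655/1.159 = 4.879206
β = √(1 − 1/γ²) = 0.97877

β ≈ 0.97877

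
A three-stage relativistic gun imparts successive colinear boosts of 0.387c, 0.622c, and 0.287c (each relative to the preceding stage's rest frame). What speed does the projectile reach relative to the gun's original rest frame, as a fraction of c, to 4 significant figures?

Compose boost 2: (0.622 + 0.387)/(1 + 0.622×0.387) = 1.009/1.24071 = 0.813241
Compose boost 3: (0.287 + 0.813241)/(1 + 0.287×0.813241) = 1.10024/1.23340 = 0.8920

u ≈ 0.8920c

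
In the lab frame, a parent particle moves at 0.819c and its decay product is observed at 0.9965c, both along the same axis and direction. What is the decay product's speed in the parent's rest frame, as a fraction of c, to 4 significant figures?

u' ≈ 0.9654c

Inverse velocity addition: u' = (u − v)/(1 − uv/c²)
= (0.9965 − 0.819)/(1 − 0.9965×0.819) = 0.1775/0.183867 = 0.9654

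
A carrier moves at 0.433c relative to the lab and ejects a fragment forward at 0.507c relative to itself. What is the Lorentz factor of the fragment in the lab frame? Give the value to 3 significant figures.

u_lab = (0.507 + 0.433)/(1 + 0.507×0.433) = 0.9400/1.21953 = 0.770788
γ = 1/√(1 − 0.770788²) = 1.57

γ ≈ 1.57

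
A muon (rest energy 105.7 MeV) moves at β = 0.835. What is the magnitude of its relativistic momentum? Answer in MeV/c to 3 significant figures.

p ≈ 160 MeV/c

γ = 1/√(1 − 0.835²) = 1.8174
p = γβm₀c = 1.8174 × 0.835 × 105.7 MeV/c = 160 MeV/c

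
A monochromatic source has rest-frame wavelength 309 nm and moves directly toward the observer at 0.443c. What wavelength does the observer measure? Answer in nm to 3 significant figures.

Relativistic Doppler: λ_obs = λ_src √((1−β)/(1+β))
= 309 × √(0.55700/1.4430) = 309 × 0.62129 = 192 nm

λ_obs ≈ 192 nm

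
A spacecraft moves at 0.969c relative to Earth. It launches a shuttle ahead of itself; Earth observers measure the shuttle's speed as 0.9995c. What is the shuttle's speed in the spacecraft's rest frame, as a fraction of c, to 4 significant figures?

Inverse velocity addition: u' = (u − v)/(1 − uv/c²)
= (0.9995 − 0.969)/(1 − 0.9995×0.969) = 0.03050/0.0314845 = 0.9687

u' ≈ 0.9687c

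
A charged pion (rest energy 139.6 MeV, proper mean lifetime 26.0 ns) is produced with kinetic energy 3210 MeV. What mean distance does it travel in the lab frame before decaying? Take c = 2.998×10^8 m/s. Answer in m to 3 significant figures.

d ≈ 187 m

γ = 1 + K/(m₀c²) = 1 + 3210/139.6 = 23.994
β = √(1 − 1/γ²) = 0.99913
Dilated lifetime: γτ₀ = 23.994 × 26.0 ns = 623.85 ns
d = βc·γτ₀ = 0.99913 × (2.998×10^8 m/s) × 6.2385×10^-7 s = 187 m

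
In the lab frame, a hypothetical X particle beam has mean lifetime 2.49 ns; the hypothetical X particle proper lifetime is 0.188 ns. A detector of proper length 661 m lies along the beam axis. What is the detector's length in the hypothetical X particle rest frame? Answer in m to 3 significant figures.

Time dilation ⇒ γ = Δt/τ₀ = 2.49/0.188 = 13.245
Length contraction: L = L₀/γ = 661/13.245 = 49.9 m

L ≈ 49.9 m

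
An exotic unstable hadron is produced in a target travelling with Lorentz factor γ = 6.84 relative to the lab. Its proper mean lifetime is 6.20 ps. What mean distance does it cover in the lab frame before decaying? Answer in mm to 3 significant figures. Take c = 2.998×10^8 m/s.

d ≈ 12.6 mm

β = √(1 − 1/γ²) = √(1 − 1/6.84²) = 0.98926
Dilated lifetime: Δt = γτ₀ = 6.84 × 6.20 ps = 42.408 ps
d = vΔt = 0.98926c × 42.408 ps = 2.9658×10^8 m/s × 4.2408×10^-11 s = 12.6 mm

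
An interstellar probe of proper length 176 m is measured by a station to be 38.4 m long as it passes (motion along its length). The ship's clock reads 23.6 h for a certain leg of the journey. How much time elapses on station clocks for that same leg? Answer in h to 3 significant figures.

Δt ≈ 108 h

Length contraction ⇒ γ = L₀/L = 176/38.4 = 4.5833
Time dilation: Δt = γτ₀ = 4.5833 × 23.6 h = 108 h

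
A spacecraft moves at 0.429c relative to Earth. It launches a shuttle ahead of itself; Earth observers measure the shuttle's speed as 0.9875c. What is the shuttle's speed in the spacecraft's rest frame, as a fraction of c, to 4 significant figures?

u' ≈ 0.9690c

Inverse velocity addition: u' = (u − v)/(1 − uv/c²)
= (0.9875 − 0.429)/(1 − 0.9875×0.429) = 0.5585/0.576362 = 0.9690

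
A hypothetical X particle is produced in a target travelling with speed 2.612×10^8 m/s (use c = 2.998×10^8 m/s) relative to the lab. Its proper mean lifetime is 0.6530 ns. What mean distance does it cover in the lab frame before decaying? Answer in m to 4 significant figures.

β = v/c = 2.612×10^8 / 2.998×10^8 = 0.871247
γ = 1/√(1 − 0.871247²) = 2.03731
Dilated lifetime: Δt = γτ₀ = 2.03731 × 0.6530 ns = 1.33036 ns
d = vΔt = 0.871247c × 1.33036 ns = 2.61200×10^8 m/s × 1.33036×10^-9 s = 0.3475 m

d ≈ 0.3475 m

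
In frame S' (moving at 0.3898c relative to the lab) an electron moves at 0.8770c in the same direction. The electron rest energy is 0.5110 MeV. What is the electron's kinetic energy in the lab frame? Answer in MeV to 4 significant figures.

u_lab = (0.8770 + 0.3898)/(1 + 0.8770×0.3898) = 0.9440665
γ = 1/√(1 − 0.9440665²) = 3.03255
K = (γ − 1)m₀c² = (3.03255 − 1) × 0.5110 = 2.03255 × 0.5110 = 1.039 MeV

K ≈ 1.039 MeV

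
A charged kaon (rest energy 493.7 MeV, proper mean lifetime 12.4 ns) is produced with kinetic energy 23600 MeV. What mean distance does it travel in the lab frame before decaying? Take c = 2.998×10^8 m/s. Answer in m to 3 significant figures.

d ≈ 181 m

γ = 1 + K/(m₀c²) = 1 + 23600/493.7 = 48.802
β = √(1 − 1/γ²) = 0.99979
Dilated lifetime: γτ₀ = 48.802 × 12.4 ns = 605.15 ns
d = βc·γτ₀ = 0.99979 × (2.998×10^8 m/s) × 6.0515×10^-7 s = 181 m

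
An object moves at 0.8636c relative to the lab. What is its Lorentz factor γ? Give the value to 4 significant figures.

γ = 1/√(1 − β²) = 1/√(1 − 0.8636²) = 1/√(0.254195) = 1.983

γ ≈ 1.983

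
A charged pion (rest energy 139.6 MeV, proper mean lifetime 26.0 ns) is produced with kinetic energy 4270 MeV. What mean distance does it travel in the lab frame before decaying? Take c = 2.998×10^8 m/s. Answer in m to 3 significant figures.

γ = 1 + K/(m₀c²) = 1 + 4270/139.6 = 31.587
β = √(1 − 1/γ²) = 0.99950
Dilated lifetime: γτ₀ = 31.587 × 26.0 ns = 821.27 ns
d = βc·γτ₀ = 0.99950 × (2.998×10^8 m/s) × 8.2127×10^-7 s = 246 m

d ≈ 246 m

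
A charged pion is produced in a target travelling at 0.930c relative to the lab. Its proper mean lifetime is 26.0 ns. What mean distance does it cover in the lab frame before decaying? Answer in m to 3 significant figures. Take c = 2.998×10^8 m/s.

γ = 1/√(1 − 0.930²) = 2.7206
Dilated lifetime: Δt = γτ₀ = 2.7206 × 26.0 ns = 70.737 ns
d = vΔt = 0.930c × 70.737 ns = 2.7881×10^8 m/s × 7.0737×10^-8 s = 19.7 m

d ≈ 19.7 m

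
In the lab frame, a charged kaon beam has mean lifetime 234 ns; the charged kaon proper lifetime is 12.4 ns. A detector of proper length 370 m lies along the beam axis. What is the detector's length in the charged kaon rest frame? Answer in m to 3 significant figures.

L ≈ 19.6 m

Time dilation ⇒ γ = Δt/τ₀ = 234/12.4 = 18.871
Length contraction: L = L₀/γ = 370/18.871 = 19.6 m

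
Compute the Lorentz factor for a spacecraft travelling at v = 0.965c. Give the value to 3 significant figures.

γ = 1/√(1 − β²) = 1/√(1 − 0.965²) = 1/√(0.068775) = 3.81

γ ≈ 3.81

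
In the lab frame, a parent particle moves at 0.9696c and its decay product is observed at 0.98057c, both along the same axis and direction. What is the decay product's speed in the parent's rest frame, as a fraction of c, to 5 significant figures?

u' ≈ 0.22279c

Inverse velocity addition: u' = (u − v)/(1 − uv/c²)
= (0.98057 − 0.9696)/(1 − 0.98057×0.9696) = 0.010970/0.04923933 = 0.22279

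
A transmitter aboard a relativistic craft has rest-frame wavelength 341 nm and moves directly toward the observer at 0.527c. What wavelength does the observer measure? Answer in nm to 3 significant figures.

λ_obs ≈ 190 nm

Relativistic Doppler: λ_obs = λ_src √((1−β)/(1+β))
= 341 × √(0.47300/1.5270) = 341 × 0.55656 = 190 nm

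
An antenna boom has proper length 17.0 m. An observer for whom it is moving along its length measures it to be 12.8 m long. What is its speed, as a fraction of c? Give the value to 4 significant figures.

γ = L₀/L = 17.0/12.8 = 1.32812
β = √(1 − 1/γ²) = 0.6581

β ≈ 0.6581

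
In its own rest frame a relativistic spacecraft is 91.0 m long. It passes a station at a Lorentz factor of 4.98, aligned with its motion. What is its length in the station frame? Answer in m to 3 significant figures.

γ = 4.98 (given)
Length contraction: L = L₀/γ = 91.0/4.98 = 18.3 m

L ≈ 18.3 m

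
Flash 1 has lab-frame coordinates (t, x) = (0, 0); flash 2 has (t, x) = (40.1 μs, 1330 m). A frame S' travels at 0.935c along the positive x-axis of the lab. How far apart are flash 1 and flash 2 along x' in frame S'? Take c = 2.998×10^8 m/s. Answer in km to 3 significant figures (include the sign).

γ = 1/√(1 − 0.935²) = 2.8197
Δx' = γ(Δx − vΔt) = 2.8197 × (1330 m − 0.935×(2.998×10^8 m/s)×40.1×10^-6 s)
= 2.8197 × (-9910.6 m) = -27.9 km

Δx' ≈ -27.9 km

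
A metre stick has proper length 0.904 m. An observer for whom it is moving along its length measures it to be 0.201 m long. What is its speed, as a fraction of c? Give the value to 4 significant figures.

β ≈ 0.9750

γ = L₀/L = 0.904/0.201 = 4.49751
β = √(1 − 1/γ²) = 0.9750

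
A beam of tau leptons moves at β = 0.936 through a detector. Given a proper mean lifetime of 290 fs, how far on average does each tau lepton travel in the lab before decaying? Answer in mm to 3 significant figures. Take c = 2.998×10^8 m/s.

γ = 1/√(1 − 0.936²) = 2.8409
Dilated lifetime: Δt = γτ₀ = 2.8409 × 290 fs = 823.86 fs
d = vΔt = 0.936c × 823.86 fs = 2.8061×10^8 m/s × 8.2386×10^-13 s = 0.231 mm

d ≈ 0.231 mm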